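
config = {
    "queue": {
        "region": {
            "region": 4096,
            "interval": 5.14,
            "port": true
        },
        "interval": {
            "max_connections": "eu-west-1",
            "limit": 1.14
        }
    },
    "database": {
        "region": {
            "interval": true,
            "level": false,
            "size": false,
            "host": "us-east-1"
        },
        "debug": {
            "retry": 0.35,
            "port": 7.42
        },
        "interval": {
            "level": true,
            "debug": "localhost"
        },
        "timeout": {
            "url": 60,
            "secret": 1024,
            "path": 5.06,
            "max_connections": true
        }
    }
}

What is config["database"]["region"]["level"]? False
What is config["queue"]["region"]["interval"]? 5.14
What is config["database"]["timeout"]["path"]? 5.06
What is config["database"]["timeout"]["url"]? 60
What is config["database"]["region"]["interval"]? True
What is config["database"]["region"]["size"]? False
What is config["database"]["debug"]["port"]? 7.42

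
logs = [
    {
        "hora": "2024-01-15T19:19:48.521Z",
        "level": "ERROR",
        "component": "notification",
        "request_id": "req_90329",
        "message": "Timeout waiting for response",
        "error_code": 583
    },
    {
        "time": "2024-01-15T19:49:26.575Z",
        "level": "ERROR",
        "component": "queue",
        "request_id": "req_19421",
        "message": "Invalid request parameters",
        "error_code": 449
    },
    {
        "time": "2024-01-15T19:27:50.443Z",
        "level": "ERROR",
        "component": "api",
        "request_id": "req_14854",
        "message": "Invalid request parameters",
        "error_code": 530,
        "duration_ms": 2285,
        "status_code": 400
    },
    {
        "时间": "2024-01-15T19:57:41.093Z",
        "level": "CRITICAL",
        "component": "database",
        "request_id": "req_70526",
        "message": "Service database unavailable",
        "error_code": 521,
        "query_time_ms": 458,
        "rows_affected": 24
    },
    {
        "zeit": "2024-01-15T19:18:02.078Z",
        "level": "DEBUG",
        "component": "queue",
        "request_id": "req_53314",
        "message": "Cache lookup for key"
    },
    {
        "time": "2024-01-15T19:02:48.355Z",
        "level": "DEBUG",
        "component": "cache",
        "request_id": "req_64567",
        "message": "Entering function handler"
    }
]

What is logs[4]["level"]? "DEBUG"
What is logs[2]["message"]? "Invalid request parameters"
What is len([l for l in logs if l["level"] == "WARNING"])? 0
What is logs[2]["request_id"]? "req_14854"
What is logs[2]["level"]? "ERROR"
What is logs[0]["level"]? "ERROR"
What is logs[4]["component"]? "queue"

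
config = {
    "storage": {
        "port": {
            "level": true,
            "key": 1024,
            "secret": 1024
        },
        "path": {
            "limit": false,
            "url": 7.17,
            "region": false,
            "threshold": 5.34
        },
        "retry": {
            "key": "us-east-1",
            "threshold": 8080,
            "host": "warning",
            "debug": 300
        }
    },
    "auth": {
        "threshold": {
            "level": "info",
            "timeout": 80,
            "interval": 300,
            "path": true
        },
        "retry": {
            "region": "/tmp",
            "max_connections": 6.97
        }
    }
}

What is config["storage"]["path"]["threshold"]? 5.34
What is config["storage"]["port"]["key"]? 1024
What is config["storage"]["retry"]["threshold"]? 8080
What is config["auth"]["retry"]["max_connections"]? 6.97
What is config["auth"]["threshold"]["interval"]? 300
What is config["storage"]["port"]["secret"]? 1024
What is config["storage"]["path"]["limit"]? False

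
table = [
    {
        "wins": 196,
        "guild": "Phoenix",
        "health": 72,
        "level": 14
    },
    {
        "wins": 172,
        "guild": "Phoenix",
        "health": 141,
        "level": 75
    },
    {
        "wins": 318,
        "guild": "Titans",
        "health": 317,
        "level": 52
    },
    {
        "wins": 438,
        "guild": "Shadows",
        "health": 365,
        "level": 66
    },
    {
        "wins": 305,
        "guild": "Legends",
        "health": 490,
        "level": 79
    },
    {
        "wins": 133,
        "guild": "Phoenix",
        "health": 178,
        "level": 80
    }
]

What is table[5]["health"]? 178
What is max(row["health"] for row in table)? 490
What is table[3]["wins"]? 438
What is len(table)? 6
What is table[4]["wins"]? 305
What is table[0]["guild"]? "Phoenix"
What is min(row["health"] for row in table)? 72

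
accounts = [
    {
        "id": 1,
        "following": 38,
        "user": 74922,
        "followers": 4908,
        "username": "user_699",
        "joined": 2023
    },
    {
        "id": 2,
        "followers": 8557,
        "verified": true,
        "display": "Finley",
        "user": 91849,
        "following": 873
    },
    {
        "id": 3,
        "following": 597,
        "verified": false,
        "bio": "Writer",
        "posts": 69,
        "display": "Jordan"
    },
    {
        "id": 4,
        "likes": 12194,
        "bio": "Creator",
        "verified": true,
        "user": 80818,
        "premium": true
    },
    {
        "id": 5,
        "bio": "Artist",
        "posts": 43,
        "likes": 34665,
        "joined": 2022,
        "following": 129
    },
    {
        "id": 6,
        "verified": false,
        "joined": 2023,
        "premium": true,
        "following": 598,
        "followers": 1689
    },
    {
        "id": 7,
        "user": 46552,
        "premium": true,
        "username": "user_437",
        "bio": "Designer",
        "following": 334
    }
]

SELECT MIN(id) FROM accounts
1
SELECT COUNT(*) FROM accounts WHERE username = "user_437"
1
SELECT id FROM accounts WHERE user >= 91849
[2]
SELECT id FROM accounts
[1, 2, 3, 4, 5, 6, 7]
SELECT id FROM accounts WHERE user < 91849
[1, 4, 7]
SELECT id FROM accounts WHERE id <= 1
[1]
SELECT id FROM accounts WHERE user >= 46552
[1, 2, 4, 7]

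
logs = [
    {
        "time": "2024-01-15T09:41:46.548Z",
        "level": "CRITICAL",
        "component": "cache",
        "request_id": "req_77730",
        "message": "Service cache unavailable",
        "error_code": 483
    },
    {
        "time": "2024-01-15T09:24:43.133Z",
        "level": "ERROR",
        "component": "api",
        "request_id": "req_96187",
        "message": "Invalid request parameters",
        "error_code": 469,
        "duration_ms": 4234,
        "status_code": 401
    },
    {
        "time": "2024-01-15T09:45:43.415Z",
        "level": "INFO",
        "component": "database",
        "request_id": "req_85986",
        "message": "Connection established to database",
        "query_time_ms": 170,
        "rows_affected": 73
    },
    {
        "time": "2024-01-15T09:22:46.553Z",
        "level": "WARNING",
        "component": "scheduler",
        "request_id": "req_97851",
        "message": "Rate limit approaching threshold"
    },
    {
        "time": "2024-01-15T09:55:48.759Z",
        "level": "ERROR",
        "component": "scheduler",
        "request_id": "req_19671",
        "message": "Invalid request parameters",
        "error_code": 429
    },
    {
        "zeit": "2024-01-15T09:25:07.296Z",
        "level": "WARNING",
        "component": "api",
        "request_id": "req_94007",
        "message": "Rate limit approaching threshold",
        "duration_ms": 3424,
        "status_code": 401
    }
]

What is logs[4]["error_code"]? 429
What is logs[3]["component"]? "scheduler"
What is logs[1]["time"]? "2024-01-15T09:24:43.133Z"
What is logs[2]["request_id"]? "req_85986"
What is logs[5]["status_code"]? 401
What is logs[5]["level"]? "WARNING"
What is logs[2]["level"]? "INFO"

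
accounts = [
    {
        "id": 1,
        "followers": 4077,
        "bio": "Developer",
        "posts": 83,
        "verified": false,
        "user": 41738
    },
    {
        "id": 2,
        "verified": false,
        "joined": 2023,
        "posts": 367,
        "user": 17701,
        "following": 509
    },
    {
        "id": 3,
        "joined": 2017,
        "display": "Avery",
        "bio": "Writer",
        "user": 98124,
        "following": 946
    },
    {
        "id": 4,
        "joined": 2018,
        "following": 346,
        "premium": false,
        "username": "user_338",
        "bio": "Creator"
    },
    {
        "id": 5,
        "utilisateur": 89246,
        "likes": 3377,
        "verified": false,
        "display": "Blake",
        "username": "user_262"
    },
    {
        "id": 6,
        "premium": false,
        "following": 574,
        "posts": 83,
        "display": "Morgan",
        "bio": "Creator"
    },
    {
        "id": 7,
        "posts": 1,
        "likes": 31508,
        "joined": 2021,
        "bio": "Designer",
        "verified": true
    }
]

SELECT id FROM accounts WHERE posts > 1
[1, 2, 6]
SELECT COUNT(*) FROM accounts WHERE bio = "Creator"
2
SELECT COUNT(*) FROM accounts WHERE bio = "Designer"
1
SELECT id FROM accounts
[1, 2, 3, 4, 5, 6, 7]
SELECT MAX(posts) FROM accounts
367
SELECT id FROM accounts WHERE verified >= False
[1, 2, 5, 7]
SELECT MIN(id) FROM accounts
1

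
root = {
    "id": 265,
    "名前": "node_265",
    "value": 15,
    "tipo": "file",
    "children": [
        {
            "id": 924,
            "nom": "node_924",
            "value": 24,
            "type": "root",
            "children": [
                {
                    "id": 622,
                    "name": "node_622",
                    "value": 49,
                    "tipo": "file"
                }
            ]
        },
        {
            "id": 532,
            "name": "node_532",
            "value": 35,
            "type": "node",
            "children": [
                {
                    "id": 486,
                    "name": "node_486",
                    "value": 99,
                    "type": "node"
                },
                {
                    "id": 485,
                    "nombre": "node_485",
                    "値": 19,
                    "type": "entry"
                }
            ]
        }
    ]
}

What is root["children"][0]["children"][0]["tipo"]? "file"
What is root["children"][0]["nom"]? "node_924"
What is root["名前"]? "node_265"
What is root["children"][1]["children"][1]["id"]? 485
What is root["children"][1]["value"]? 35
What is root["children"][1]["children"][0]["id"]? 486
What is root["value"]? 15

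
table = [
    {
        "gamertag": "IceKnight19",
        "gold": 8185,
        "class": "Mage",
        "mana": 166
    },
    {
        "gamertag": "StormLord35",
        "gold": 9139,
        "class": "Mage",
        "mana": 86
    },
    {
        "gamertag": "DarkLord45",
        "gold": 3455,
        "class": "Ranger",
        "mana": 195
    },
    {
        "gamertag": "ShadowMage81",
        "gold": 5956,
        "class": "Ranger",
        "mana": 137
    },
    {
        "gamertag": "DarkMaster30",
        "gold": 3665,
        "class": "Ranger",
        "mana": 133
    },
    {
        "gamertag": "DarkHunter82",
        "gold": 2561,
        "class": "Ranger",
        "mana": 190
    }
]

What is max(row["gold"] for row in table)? 9139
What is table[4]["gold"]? 3665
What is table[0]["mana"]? 166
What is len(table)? 6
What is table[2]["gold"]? 3455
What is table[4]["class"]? "Ranger"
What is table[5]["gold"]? 2561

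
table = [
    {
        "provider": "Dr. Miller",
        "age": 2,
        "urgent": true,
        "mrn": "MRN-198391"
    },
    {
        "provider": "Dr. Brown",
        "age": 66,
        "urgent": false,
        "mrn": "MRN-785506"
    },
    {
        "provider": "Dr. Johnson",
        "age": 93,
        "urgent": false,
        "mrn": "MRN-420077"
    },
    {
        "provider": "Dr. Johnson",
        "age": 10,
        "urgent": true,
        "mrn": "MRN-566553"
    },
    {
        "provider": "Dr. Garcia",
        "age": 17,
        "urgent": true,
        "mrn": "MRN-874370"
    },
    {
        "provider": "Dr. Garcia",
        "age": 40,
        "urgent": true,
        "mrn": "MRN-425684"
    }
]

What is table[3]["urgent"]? True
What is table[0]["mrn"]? "MRN-198391"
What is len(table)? 6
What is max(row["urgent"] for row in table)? True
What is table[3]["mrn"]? "MRN-566553"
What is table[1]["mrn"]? "MRN-785506"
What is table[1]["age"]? 66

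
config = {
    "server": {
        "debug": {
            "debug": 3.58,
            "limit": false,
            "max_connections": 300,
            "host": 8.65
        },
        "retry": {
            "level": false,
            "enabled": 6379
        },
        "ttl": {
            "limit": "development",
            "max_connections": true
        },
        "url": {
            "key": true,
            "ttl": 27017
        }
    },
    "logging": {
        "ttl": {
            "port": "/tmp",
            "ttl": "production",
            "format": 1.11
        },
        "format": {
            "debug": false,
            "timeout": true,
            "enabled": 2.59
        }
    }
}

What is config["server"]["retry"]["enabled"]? 6379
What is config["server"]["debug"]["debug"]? 3.58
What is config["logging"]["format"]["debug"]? False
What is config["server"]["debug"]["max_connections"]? 300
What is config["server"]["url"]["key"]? True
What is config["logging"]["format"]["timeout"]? True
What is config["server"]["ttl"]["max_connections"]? True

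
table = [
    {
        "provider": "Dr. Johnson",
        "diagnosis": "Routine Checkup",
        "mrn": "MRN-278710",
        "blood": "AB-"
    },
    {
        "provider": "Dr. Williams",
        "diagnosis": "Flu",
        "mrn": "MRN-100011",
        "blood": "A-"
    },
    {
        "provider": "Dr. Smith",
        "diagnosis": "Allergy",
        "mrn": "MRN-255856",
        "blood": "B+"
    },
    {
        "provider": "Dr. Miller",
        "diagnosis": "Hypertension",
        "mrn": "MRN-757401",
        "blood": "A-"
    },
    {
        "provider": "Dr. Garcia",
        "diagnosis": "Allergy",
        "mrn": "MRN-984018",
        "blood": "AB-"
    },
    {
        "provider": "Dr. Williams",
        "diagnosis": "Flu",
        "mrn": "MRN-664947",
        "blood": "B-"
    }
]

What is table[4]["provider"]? "Dr. Garcia"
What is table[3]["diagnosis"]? "Hypertension"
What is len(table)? 6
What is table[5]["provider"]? "Dr. Williams"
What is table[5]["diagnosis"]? "Flu"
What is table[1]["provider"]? "Dr. Williams"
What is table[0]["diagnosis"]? "Routine Checkup"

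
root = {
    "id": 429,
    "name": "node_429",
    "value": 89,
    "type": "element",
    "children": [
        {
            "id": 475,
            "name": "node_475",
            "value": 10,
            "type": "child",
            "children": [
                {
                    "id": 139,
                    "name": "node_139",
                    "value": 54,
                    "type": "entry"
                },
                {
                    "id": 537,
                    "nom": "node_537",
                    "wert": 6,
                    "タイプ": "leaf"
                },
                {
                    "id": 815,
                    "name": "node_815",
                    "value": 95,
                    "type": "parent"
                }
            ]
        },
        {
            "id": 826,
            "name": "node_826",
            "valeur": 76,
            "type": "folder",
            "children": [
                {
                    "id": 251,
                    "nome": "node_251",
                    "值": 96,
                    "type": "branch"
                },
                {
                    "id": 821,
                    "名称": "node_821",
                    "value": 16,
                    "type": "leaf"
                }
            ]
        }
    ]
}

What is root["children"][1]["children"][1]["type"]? "leaf"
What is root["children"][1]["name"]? "node_826"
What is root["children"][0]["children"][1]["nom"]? "node_537"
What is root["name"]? "node_429"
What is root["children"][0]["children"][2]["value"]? 95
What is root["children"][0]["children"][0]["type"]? "entry"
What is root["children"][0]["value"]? 10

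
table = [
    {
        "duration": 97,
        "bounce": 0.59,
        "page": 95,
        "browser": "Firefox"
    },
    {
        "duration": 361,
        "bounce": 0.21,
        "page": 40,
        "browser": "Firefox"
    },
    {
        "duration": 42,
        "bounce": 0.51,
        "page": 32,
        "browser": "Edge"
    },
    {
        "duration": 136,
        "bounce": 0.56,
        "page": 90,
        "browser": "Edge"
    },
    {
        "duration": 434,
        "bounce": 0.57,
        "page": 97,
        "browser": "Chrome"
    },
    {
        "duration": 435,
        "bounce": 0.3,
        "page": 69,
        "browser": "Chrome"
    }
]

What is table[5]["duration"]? 435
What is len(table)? 6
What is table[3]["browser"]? "Edge"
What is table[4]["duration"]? 434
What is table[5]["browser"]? "Chrome"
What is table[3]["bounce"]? 0.56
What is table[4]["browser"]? "Chrome"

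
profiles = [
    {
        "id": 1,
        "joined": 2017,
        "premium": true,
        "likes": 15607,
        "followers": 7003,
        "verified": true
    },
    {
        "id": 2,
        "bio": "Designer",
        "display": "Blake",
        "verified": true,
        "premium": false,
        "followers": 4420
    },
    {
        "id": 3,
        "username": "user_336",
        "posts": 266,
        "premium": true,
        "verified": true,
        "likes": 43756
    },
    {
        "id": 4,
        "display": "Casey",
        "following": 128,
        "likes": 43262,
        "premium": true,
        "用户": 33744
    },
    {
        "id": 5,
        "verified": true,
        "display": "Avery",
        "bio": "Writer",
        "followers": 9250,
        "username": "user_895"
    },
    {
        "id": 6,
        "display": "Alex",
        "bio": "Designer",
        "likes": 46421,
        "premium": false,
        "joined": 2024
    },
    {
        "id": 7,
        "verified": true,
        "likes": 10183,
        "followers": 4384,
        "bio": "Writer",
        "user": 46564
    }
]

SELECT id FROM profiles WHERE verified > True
[]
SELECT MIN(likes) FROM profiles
10183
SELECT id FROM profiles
[1, 2, 3, 4, 5, 6, 7]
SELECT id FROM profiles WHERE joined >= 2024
[6]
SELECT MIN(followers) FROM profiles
4384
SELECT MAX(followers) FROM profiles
9250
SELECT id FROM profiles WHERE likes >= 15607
[1, 3, 4, 6]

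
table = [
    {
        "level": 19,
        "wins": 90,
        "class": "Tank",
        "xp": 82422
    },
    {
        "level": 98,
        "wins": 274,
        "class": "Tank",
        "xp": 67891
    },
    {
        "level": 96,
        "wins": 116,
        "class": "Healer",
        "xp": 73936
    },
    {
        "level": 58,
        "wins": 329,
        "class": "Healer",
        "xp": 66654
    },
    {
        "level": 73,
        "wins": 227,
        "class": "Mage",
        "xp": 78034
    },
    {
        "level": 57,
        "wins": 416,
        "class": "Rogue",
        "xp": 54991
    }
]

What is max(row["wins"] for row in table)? 416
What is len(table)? 6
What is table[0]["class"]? "Tank"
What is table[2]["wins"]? 116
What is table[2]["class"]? "Healer"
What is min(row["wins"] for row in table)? 90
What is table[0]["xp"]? 82422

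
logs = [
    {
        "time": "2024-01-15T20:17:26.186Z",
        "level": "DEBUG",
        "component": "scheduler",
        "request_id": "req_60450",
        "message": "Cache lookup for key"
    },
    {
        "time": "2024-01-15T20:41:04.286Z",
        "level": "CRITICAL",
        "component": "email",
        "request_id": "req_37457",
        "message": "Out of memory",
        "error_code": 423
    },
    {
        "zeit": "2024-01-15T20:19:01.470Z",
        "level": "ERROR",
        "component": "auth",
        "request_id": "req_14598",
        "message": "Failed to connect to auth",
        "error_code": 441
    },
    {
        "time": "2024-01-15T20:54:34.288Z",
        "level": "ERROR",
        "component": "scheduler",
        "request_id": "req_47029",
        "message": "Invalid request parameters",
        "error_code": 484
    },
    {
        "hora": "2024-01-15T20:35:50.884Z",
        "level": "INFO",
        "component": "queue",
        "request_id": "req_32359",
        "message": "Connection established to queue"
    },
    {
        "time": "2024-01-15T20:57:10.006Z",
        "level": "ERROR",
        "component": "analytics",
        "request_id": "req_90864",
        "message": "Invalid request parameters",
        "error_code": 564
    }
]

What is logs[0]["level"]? "DEBUG"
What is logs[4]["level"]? "INFO"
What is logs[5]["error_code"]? 564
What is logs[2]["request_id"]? "req_14598"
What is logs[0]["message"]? "Cache lookup for key"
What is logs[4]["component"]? "queue"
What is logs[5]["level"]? "ERROR"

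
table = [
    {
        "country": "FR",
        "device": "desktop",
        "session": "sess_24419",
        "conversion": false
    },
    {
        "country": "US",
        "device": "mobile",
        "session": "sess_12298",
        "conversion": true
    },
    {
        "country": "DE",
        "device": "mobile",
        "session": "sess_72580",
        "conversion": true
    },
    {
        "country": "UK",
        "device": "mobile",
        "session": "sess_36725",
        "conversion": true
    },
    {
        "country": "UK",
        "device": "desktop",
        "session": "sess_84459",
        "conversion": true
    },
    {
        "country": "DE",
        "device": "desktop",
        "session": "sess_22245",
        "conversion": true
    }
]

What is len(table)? 6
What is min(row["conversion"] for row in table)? False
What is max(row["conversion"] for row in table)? True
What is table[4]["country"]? "UK"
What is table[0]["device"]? "desktop"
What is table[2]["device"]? "mobile"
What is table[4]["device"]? "desktop"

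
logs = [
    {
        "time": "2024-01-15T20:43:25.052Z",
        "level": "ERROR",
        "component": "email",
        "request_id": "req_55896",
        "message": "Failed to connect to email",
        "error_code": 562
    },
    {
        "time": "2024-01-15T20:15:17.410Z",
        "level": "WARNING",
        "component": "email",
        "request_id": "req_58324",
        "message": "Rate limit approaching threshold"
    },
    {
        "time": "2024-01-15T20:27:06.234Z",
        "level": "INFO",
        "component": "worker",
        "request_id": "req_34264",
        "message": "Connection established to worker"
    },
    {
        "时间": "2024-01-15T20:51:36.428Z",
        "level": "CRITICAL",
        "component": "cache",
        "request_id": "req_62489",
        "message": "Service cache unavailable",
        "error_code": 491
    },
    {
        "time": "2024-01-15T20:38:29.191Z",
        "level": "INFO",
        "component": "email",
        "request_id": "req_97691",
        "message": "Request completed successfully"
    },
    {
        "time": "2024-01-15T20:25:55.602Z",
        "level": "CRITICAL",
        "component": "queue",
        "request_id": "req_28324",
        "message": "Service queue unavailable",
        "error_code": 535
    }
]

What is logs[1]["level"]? "WARNING"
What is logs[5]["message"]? "Service queue unavailable"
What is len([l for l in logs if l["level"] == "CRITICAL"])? 2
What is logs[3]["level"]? "CRITICAL"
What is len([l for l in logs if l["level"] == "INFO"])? 2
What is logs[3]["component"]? "cache"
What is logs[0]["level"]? "ERROR"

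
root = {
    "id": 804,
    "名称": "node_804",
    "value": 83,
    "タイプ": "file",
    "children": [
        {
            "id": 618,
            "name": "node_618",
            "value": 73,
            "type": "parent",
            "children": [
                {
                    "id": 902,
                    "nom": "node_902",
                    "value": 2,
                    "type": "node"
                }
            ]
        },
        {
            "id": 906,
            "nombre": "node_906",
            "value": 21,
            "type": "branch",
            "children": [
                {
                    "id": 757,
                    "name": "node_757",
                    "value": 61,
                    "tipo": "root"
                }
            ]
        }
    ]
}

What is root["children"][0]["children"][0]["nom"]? "node_902"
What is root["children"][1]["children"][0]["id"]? 757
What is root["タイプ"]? "file"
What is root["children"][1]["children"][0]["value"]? 61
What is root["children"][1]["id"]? 906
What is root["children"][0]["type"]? "parent"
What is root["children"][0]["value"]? 73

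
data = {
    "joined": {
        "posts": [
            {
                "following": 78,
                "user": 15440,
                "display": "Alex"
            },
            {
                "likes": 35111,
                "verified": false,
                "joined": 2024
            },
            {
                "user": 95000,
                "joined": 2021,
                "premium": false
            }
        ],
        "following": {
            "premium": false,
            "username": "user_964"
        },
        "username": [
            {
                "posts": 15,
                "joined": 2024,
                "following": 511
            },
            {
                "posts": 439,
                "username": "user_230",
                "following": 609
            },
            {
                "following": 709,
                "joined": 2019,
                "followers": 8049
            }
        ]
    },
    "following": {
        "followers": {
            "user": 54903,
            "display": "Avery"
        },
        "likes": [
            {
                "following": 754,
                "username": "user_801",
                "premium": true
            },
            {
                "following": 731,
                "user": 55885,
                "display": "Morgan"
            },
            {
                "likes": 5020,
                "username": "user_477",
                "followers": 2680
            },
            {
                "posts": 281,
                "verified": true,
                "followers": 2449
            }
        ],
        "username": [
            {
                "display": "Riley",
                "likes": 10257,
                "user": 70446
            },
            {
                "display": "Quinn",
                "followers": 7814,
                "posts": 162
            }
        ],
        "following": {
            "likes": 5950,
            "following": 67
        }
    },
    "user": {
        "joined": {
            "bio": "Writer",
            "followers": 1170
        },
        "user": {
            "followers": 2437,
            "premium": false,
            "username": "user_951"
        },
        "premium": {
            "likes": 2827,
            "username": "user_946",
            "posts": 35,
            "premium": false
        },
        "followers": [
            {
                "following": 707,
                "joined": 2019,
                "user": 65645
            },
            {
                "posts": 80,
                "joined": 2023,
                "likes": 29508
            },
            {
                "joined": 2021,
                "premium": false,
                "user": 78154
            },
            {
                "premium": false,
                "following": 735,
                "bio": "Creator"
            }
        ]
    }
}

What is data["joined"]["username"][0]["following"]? 511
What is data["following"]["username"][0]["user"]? 70446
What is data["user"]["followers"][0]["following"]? 707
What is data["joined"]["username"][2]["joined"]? 2019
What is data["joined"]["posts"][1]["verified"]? False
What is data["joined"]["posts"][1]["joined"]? 2024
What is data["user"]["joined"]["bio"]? "Writer"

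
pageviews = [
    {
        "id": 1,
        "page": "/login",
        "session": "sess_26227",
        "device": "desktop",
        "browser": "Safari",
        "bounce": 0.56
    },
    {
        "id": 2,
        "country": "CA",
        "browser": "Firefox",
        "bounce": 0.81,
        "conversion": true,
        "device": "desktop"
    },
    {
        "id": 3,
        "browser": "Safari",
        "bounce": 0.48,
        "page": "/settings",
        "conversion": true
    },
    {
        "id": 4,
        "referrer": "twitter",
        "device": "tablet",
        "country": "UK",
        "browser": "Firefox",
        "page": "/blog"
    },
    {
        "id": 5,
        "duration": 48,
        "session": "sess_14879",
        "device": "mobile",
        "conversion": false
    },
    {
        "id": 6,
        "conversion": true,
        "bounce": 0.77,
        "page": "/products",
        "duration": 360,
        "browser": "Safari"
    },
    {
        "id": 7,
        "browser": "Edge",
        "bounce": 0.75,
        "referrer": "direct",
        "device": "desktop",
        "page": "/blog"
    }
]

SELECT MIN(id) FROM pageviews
1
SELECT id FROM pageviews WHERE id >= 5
[5, 6, 7]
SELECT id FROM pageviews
[1, 2, 3, 4, 5, 6, 7]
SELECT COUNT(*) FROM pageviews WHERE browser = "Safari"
3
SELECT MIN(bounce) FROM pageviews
0.48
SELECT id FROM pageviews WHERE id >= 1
[1, 2, 3, 4, 5, 6, 7]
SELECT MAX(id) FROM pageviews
7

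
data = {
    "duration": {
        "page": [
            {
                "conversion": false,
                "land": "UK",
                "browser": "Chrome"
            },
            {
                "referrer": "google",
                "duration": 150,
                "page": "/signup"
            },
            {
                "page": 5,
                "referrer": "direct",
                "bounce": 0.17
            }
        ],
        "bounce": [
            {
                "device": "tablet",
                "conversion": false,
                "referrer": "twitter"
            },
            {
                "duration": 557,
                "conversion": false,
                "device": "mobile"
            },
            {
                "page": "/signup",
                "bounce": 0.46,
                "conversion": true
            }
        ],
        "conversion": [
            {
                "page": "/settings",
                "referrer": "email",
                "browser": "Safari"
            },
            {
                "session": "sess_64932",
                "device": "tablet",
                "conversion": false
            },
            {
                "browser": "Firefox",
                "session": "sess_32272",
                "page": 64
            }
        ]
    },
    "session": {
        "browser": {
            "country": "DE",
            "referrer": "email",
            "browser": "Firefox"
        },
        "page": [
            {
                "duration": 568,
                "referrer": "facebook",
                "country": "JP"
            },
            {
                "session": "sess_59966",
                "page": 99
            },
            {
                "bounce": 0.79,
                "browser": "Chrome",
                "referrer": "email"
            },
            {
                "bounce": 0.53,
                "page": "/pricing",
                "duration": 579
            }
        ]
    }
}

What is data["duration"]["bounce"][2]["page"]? "/signup"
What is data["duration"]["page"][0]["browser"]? "Chrome"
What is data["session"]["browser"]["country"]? "DE"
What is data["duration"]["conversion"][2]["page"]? 64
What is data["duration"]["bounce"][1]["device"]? "mobile"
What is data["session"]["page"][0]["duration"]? 568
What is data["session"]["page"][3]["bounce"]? 0.53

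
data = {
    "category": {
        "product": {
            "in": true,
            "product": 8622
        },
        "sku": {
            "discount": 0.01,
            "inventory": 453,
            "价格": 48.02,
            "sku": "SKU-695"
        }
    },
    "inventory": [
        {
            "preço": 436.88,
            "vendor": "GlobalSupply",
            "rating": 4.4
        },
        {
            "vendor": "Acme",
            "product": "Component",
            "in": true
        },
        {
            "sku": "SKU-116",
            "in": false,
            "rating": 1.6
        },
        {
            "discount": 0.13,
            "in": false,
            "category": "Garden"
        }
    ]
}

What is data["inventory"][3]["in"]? False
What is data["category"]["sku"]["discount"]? 0.01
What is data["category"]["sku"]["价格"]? 48.02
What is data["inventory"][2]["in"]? False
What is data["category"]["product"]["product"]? 8622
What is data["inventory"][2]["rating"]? 1.6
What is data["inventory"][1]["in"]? True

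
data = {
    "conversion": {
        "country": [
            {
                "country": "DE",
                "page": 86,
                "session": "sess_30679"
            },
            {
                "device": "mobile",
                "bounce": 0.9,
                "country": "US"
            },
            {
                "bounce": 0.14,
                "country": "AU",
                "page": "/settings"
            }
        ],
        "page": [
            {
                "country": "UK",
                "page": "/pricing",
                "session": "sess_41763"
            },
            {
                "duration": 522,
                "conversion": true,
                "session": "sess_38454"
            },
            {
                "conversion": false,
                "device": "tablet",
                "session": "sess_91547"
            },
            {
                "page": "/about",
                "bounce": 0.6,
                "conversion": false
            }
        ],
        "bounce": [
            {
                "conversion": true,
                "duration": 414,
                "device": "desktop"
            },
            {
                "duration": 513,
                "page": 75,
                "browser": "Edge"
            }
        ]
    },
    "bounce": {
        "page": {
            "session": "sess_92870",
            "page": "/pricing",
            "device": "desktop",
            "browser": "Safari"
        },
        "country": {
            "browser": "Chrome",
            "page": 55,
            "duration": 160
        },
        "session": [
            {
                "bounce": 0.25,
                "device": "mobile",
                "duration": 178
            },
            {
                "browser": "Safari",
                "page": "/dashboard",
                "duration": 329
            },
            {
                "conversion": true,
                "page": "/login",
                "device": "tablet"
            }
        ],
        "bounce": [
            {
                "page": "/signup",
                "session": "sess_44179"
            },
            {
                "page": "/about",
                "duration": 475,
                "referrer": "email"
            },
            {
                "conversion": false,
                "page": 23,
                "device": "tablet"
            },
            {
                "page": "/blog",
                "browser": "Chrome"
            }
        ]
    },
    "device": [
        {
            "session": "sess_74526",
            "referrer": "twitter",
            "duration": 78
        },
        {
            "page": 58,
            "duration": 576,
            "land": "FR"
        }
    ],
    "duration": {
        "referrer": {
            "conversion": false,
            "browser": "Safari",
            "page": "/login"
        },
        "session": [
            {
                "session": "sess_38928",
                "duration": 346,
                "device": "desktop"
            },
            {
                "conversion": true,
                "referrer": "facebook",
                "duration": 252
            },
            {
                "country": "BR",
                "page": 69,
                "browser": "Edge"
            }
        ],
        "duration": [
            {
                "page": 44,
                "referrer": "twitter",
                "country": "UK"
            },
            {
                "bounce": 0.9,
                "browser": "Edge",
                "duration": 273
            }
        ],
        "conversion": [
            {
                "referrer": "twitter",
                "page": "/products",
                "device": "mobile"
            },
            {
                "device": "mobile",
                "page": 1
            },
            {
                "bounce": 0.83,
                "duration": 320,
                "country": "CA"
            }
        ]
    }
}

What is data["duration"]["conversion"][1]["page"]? 1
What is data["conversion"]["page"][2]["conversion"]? False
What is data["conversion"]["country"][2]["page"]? "/settings"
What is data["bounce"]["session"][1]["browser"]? "Safari"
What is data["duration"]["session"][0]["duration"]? 346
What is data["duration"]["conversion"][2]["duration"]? 320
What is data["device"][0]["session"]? "sess_74526"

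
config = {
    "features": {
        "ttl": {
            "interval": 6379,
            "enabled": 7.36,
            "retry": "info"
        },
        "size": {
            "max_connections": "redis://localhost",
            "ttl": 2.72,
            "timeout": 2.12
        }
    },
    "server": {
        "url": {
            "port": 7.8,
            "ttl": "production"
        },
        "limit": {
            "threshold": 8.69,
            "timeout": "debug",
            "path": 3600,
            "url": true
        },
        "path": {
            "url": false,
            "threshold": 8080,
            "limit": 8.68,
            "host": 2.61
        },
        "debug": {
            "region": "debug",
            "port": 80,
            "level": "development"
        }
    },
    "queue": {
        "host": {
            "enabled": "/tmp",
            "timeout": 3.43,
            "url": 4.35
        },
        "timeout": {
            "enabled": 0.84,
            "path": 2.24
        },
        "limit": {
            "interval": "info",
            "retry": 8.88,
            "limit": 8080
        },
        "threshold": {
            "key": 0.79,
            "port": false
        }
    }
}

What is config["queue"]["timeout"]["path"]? 2.24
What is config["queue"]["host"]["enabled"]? "/tmp"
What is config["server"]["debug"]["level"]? "development"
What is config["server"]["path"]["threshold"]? 8080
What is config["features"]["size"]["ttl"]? 2.72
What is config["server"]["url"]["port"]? 7.8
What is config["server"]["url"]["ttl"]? "production"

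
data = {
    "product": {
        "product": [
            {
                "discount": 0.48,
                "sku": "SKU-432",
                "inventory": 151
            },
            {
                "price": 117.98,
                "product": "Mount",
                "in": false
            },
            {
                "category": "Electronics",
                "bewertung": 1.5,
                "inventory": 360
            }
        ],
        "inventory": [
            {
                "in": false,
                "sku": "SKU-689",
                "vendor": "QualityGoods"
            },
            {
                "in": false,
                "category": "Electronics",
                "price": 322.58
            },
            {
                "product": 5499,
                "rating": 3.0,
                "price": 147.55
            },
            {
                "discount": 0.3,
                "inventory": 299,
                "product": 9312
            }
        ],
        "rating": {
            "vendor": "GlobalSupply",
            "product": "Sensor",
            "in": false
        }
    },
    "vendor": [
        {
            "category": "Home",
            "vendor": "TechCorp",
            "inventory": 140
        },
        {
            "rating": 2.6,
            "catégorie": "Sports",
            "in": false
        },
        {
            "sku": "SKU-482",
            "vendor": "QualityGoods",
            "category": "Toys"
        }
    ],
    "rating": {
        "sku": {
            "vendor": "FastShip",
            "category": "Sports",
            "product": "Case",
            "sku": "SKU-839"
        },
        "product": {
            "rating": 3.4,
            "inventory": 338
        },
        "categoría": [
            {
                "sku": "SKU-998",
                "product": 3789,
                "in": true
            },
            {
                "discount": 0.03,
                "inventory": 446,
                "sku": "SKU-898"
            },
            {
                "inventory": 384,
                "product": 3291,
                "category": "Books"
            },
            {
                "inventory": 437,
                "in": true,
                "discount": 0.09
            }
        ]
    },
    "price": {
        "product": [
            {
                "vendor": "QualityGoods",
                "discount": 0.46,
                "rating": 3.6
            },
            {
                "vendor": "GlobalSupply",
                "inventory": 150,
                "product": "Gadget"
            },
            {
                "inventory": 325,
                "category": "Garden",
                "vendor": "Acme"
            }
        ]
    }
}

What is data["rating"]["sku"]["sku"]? "SKU-839"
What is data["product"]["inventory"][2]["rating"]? 3.0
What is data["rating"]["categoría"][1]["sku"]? "SKU-898"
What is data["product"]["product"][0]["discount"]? 0.48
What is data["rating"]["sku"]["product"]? "Case"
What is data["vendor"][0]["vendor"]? "TechCorp"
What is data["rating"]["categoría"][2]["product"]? 3291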